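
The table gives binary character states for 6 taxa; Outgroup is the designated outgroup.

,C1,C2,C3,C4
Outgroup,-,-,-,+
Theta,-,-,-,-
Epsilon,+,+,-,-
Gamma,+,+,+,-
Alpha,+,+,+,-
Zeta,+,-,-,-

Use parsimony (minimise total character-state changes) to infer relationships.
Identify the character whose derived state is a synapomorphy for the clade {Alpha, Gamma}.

C3

Character polarity is set by the outgroup: the derived state is whichever differs from the outgroup's state, so for C4 the derived state is '-', and for the remaining characters it is '+'.
Only Alpha, Epsilon, Gamma, and Zeta show the derived state '+' for C1, supporting them as a clade.
C2 (derived state '+') is shared by Alpha, Epsilon, and Gamma — a synapomorphy uniting that clade.
C3 (derived state '+') is shared by Alpha and Gamma — a synapomorphy uniting that clade.
C4 (derived state '-') is shared by all ingroup taxa — unites the whole ingroup.
Most parsimonious ingroup topology: (Theta,((Epsilon,(Gamma,Alpha)),Zeta)).
The clade {Alpha, Gamma} is supported by C3: its derived state '+' occurs in exactly those taxa and in no other taxon (including the outgroup).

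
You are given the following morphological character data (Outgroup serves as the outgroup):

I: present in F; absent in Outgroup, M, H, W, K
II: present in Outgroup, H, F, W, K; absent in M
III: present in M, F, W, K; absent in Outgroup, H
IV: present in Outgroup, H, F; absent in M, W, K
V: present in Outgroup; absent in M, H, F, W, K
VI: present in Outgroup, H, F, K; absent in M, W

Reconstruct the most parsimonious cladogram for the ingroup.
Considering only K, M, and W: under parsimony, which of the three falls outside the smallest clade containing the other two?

Character polarity is set by the outgroup: the derived state is whichever differs from the outgroup's state, so for II, IV, V, VI the derived state is 'absent', and for the remaining characters it is 'present'.
I (derived state 'present') is unique to F (autapomorphy; uninformative for grouping).
II (derived state 'absent') is unique to M (autapomorphy; uninformative for grouping).
Only F, K, M, and W show the derived state 'present' for III, supporting them as a clade.
IV (derived state 'absent') is shared by K, M, and W — a synapomorphy uniting that clade.
V (derived state 'absent') is shared by all ingroup taxa — unites the whole ingroup.
VI (derived state 'absent') is shared by M and W — a synapomorphy uniting that clade.
Most parsimonious ingroup topology: ((((M,W),K),F),H).
W and M share a more recent common ancestor with each other than either does with K, so K is the least closely related of the three.

K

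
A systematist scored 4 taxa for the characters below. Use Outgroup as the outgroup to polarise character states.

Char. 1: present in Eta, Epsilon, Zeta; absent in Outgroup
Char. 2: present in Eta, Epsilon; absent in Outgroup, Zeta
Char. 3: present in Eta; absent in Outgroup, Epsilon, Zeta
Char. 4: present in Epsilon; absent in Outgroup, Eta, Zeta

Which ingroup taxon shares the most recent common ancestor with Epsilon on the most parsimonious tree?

Eta

The outgroup has state 'absent' for every character, so 'present' is the derived state throughout.
Char. 1 (derived state 'present') is shared by all ingroup taxa — unites the whole ingroup.
Only Epsilon and Eta show the derived state 'present' for Char. 2, supporting them as a clade.
Char. 3 (derived state 'present') is unique to Eta (autapomorphy; uninformative for grouping).
Char. 4 (derived state 'present') is unique to Epsilon (autapomorphy; uninformative for grouping).
Most parsimonious ingroup topology: ((Eta,Epsilon),Zeta).
Epsilon and Eta form a cherry on this tree, so they are sister taxa.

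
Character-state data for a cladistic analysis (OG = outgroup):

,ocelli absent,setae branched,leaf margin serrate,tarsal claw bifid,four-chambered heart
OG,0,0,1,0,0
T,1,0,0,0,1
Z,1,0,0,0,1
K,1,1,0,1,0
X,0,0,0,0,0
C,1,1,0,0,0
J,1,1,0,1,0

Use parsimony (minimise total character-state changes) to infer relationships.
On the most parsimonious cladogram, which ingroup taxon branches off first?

Character polarity is set by the outgroup: the derived state is whichever differs from the outgroup's state, so for leaf margin serrate the derived state is '0', and for the remaining characters it is '1'.
ocelli absent: derived state '1' in C, J, K, T, and Z only — synapomorphy for {C, J, K, T, Z}.
setae branched (derived state '1') is shared by C, J, and K — a synapomorphy uniting that clade.
All ingroup taxa share the derived state '0' for leaf margin serrate; it defines the ingroup but does not resolve relationships within it.
tarsal claw bifid (derived state '1') is shared by J and K — a synapomorphy uniting that clade.
four-chambered heart: derived state '1' in T and Z only — synapomorphy for {T, Z}.
Most parsimonious ingroup topology: (((T,Z),((K,J),C)),X).
X is sister to the clade containing all other ingroup taxa, so it is the earliest-diverging (most basal) ingroup lineage.

X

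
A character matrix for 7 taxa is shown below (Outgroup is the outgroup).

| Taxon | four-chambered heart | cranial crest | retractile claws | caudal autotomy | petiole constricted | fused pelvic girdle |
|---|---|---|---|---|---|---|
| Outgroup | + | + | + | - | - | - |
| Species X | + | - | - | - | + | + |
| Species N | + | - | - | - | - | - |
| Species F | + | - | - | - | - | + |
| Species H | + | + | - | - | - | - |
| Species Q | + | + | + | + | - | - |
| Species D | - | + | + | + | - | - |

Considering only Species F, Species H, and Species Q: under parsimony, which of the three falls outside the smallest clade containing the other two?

Character polarity is set by the outgroup: the derived state is whichever differs from the outgroup's state, so for four-chambered heart, cranial crest, retractile claws the derived state is '-', and for the remaining characters it is '+'.
four-chambered heart: derived state '-' in Species D only — an autapomorphy, so it tells us nothing about relationships among taxa.
cranial crest (derived state '-') is shared by Species F, Species N, and Species X — a synapomorphy uniting that clade.
retractile claws (derived state '-') is shared by Species F, Species H, Species N, and Species X — a synapomorphy uniting that clade.
Only Species D and Species Q show the derived state '+' for caudal autotomy, supporting them as a clade.
petiole constricted: derived state '+' in Species X only — an autapomorphy, so it tells us nothing about relationships among taxa.
fused pelvic girdle: derived state '+' in Species F and Species X only — synapomorphy for {Species F, Species X}.
Most parsimonious ingroup topology: ((((Species X,Species F),Species N),Species H),(Species Q,Species D)).
Species F and Species H share a more recent common ancestor with each other than either does with Species Q, so Species Q is the least closely related of the three.

Species Q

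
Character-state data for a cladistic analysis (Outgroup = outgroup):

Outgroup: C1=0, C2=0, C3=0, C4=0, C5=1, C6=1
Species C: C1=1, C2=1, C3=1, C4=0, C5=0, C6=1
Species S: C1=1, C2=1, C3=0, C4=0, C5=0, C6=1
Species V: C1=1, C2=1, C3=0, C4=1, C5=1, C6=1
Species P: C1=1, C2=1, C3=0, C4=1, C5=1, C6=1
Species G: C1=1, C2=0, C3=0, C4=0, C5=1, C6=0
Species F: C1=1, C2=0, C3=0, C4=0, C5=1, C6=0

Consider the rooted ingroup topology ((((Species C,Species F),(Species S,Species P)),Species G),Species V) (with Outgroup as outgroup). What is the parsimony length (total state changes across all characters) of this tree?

11

Map each character onto ((((Species C,Species F),(Species S,Species P)),Species G),Species V) (rooted by Outgroup) and count the minimum state changes it requires (Fitch parsimony):
C1: 1; C2: 3; C3: 1; C4: 2; C5: 2; C6: 2.
Total tree length = 11.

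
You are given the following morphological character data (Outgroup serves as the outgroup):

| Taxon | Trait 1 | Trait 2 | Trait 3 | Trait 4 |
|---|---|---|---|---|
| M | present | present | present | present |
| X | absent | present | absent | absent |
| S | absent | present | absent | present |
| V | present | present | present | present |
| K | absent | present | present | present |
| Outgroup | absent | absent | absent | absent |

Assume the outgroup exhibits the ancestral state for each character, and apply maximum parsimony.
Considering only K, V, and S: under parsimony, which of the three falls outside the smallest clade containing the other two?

The outgroup has state 'absent' for every character, so 'present' is the derived state throughout.
Trait 1: derived state 'present' in M and V only — synapomorphy for {M, V}.
Trait 2 (derived state 'present') is shared by all ingroup taxa — unites the whole ingroup.
Trait 3 (derived state 'present') is shared by K, M, and V — a synapomorphy uniting that clade.
Only K, M, S, and V show the derived state 'present' for Trait 4, supporting them as a clade.
Most parsimonious ingroup topology: (((K,(M,V)),S),X).
V and K share a more recent common ancestor with each other than either does with S, so S is the least closely related of the three.

S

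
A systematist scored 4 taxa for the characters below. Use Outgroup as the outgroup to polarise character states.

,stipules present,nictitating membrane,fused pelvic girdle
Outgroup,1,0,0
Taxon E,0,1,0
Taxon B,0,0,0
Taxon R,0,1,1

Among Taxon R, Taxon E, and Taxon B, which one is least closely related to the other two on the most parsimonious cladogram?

Taxon B

Character polarity is set by the outgroup: the derived state is whichever differs from the outgroup's state, so for stipules present the derived state is '0', and for the remaining characters it is '1'.
All ingroup taxa share the derived state '0' for stipules present; it defines the ingroup but does not resolve relationships within it.
Only Taxon E and Taxon R show the derived state '1' for nictitating membrane, supporting them as a clade.
fused pelvic girdle: derived state '1' in Taxon R only — an autapomorphy, so it tells us nothing about relationships among taxa.
Most parsimonious ingroup topology: ((Taxon E,Taxon R),Taxon B).
Taxon E and Taxon R share a more recent common ancestor with each other than either does with Taxon B, so Taxon B is the least closely related of the three.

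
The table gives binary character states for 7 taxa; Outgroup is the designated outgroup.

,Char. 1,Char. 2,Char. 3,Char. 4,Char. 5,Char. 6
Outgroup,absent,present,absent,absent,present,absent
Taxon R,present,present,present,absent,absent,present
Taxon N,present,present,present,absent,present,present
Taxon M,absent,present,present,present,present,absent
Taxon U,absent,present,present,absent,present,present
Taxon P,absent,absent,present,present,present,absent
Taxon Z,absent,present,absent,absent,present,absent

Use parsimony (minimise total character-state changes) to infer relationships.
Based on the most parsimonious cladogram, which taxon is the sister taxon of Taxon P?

Taxon M

Character polarity is set by the outgroup: the derived state is whichever differs from the outgroup's state, so for Char. 2, Char. 5 the derived state is 'absent', and for the remaining characters it is 'present'.
Only Taxon N and Taxon R show the derived state 'present' for Char. 1, supporting them as a clade.
Char. 2 (derived state 'absent') is unique to Taxon P (autapomorphy; uninformative for grouping).
Char. 3 (derived state 'present') is shared by Taxon M, Taxon N, Taxon P, Taxon R, and Taxon U — a synapomorphy uniting that clade.
Char. 4 (derived state 'present') is shared by Taxon M and Taxon P — a synapomorphy uniting that clade.
Char. 5 (derived state 'absent') is unique to Taxon R (autapomorphy; uninformative for grouping).
Char. 6 (derived state 'present') is shared by Taxon N, Taxon R, and Taxon U — a synapomorphy uniting that clade.
Most parsimonious ingroup topology: ((((Taxon R,Taxon N),Taxon U),(Taxon M,Taxon P)),Taxon Z).
Taxon P and Taxon M form a cherry on this tree, so they are sister taxa.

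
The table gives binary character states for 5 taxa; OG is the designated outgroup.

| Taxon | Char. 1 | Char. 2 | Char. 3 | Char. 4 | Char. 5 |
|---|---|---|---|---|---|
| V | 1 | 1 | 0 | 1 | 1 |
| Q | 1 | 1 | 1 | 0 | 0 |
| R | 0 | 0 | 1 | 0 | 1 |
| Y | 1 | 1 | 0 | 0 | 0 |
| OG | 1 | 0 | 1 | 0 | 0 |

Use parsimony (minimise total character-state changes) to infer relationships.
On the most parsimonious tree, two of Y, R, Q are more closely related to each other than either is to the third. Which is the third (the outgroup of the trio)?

Character polarity is set by the outgroup: the derived state is whichever differs from the outgroup's state, so for Char. 1, Char. 3 the derived state is '0', and for the remaining characters it is '1'.
Char. 1 (derived state '0') is unique to R (autapomorphy; uninformative for grouping).
Only Q, V, and Y show the derived state '1' for Char. 2, supporting them as a clade.
Char. 3: derived state '0' in V and Y only — synapomorphy for {V, Y}.
Char. 4 (derived state '1') is unique to V (autapomorphy; uninformative for grouping).
Char. 5 groups R and V, which is incompatible with the clades supported by the remaining characters; treating it as convergent (homoplasy) costs fewer steps than any alternative tree.
Most parsimonious ingroup topology: (((V,Y),Q),R).
Q and Y share a more recent common ancestor with each other than either does with R, so R is the least closely related of the three.

R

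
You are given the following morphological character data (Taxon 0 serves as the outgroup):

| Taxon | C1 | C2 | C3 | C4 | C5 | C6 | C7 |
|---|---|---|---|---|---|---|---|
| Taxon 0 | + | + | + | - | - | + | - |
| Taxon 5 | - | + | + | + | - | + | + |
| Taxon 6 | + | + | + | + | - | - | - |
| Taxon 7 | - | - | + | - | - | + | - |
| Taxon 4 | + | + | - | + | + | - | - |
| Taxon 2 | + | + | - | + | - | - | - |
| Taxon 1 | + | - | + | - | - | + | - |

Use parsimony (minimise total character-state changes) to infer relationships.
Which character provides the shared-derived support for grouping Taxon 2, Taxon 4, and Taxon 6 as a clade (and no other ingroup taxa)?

C6

Character polarity is set by the outgroup: the derived state is whichever differs from the outgroup's state, so for C1, C2, C3, C6 the derived state is '-', and for the remaining characters it is '+'.
C1 (state '-') occurs in Taxon 5 and Taxon 7 but conflicts with the nesting implied by the other characters — most parsimoniously interpreted as homoplasy.
C2 (derived state '-') is shared by Taxon 1 and Taxon 7 — a synapomorphy uniting that clade.
Only Taxon 2 and Taxon 4 show the derived state '-' for C3, supporting them as a clade.
C4 (derived state '+') is shared by Taxon 2, Taxon 4, Taxon 5, and Taxon 6 — a synapomorphy uniting that clade.
C5: derived state '+' in Taxon 4 only — an autapomorphy, so it tells us nothing about relationships among taxa.
C6 (derived state '-') is shared by Taxon 2, Taxon 4, and Taxon 6 — a synapomorphy uniting that clade.
C7 (derived state '+') is unique to Taxon 5 (autapomorphy; uninformative for grouping).
Most parsimonious ingroup topology: ((Taxon 5,(Taxon 6,(Taxon 4,Taxon 2))),(Taxon 7,Taxon 1)).
The clade {Taxon 2, Taxon 4, Taxon 6} is supported by C6: its derived state '-' occurs in exactly those taxa and in no other taxon (including the outgroup).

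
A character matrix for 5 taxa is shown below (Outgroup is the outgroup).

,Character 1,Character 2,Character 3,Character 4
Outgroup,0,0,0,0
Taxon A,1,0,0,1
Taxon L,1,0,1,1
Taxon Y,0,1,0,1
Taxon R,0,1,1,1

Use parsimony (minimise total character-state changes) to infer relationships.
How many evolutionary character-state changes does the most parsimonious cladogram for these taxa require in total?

5

The outgroup has state '0' for every character, so '1' is the derived state throughout.
Only Taxon A and Taxon L show the derived state '1' for Character 1, supporting them as a clade.
Character 2 (derived state '1') is shared by Taxon R and Taxon Y — a synapomorphy uniting that clade.
Character 3 (state '1') occurs in Taxon L and Taxon R but conflicts with the nesting implied by the other characters — most parsimoniously interpreted as homoplasy.
All ingroup taxa share the derived state '1' for Character 4; it defines the ingroup but does not resolve relationships within it.
Most parsimonious ingroup topology: ((Taxon A,Taxon L),(Taxon Y,Taxon R)).
Changes per character on this tree: Character 1: 1; Character 2: 1; Character 3: 2; Character 4: 1.
Total = 5.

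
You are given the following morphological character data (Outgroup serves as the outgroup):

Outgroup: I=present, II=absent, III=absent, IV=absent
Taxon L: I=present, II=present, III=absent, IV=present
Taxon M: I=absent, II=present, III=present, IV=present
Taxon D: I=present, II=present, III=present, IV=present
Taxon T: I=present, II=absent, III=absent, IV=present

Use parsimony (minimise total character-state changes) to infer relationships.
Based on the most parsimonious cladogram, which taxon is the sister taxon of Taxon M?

Taxon D

Character polarity is set by the outgroup: the derived state is whichever differs from the outgroup's state, so for I the derived state is 'absent', and for the remaining characters it is 'present'.
I: derived state 'absent' in Taxon M only — an autapomorphy, so it tells us nothing about relationships among taxa.
II: derived state 'present' in Taxon D, Taxon L, and Taxon M only — synapomorphy for {Taxon D, Taxon L, Taxon M}.
III: derived state 'present' in Taxon D and Taxon M only — synapomorphy for {Taxon D, Taxon M}.
IV (derived state 'present') is shared by all ingroup taxa — unites the whole ingroup.
Most parsimonious ingroup topology: ((Taxon L,(Taxon M,Taxon D)),Taxon T).
Taxon M and Taxon D form a cherry on this tree, so they are sister taxa.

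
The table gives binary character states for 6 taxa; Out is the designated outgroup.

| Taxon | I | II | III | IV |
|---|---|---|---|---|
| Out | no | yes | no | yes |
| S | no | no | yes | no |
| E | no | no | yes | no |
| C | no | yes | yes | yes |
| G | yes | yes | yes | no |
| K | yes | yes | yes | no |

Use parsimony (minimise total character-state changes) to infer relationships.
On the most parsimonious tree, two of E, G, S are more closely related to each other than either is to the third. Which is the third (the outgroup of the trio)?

Character polarity is set by the outgroup: the derived state is whichever differs from the outgroup's state, so for II, IV the derived state is 'no', and for the remaining characters it is 'yes'.
I (derived state 'yes') is shared by G and K — a synapomorphy uniting that clade.
II (derived state 'no') is shared by E and S — a synapomorphy uniting that clade.
All ingroup taxa share the derived state 'yes' for III; it defines the ingroup but does not resolve relationships within it.
IV: derived state 'no' in E, G, K, and S only — synapomorphy for {E, G, K, S}.
Most parsimonious ingroup topology: (((S,E),(G,K)),C).
E and S share a more recent common ancestor with each other than either does with G, so G is the least closely related of the three.

G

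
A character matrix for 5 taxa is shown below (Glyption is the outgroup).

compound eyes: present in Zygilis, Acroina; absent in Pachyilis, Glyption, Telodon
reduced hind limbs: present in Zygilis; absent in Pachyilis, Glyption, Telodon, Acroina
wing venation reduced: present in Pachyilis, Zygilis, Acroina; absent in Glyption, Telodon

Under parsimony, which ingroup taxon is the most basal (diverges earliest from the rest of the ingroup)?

The outgroup has state 'absent' for every character, so 'present' is the derived state throughout.
compound eyes: derived state 'present' in Acroina and Zygilis only — synapomorphy for {Acroina, Zygilis}.
reduced hind limbs (derived state 'present') is unique to Zygilis (autapomorphy; uninformative for grouping).
wing venation reduced (derived state 'present') is shared by Acroina, Pachyilis, and Zygilis — a synapomorphy uniting that clade.
Most parsimonious ingroup topology: (((Zygilis,Acroina),Pachyilis),Telodon).
Telodon is sister to the clade containing all other ingroup taxa, so it is the earliest-diverging (most basal) ingroup lineage.

Telodon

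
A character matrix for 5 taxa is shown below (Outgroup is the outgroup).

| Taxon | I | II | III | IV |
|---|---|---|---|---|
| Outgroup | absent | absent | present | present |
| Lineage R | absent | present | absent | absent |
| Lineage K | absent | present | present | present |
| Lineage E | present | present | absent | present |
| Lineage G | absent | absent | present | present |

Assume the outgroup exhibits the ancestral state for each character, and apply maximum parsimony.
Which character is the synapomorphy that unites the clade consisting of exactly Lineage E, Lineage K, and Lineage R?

II

Character polarity is set by the outgroup: the derived state is whichever differs from the outgroup's state, so for III, IV the derived state is 'absent', and for the remaining characters it is 'present'.
I (derived state 'present') is unique to Lineage E (autapomorphy; uninformative for grouping).
II (derived state 'present') is shared by Lineage E, Lineage K, and Lineage R — a synapomorphy uniting that clade.
III: derived state 'absent' in Lineage E and Lineage R only — synapomorphy for {Lineage E, Lineage R}.
IV (derived state 'absent') is unique to Lineage R (autapomorphy; uninformative for grouping).
Most parsimonious ingroup topology: (((Lineage R,Lineage E),Lineage K),Lineage G).
The clade {Lineage E, Lineage K, Lineage R} is supported by II: its derived state 'present' occurs in exactly those taxa and in no other taxon (including the outgroup).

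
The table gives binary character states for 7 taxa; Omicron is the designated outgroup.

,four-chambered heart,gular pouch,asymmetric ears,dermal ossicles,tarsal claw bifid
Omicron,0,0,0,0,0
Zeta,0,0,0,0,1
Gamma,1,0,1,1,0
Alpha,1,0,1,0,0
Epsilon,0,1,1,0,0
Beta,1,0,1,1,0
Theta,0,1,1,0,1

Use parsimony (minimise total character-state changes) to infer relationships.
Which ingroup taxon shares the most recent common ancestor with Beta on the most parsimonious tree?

Gamma

The outgroup has state '0' for every character, so '1' is the derived state throughout.
Only Alpha, Beta, and Gamma show the derived state '1' for four-chambered heart, supporting them as a clade.
Only Epsilon and Theta show the derived state '1' for gular pouch, supporting them as a clade.
asymmetric ears: derived state '1' in Alpha, Beta, Epsilon, Gamma, and Theta only — synapomorphy for {Alpha, Beta, Epsilon, Gamma, Theta}.
dermal ossicles: derived state '1' in Beta and Gamma only — synapomorphy for {Beta, Gamma}.
tarsal claw bifid (state '1') occurs in Theta and Zeta but conflicts with the nesting implied by the other characters — most parsimoniously interpreted as homoplasy.
Most parsimonious ingroup topology: (Zeta,(((Gamma,Beta),Alpha),(Epsilon,Theta))).
Beta and Gamma form a cherry on this tree, so they are sister taxa.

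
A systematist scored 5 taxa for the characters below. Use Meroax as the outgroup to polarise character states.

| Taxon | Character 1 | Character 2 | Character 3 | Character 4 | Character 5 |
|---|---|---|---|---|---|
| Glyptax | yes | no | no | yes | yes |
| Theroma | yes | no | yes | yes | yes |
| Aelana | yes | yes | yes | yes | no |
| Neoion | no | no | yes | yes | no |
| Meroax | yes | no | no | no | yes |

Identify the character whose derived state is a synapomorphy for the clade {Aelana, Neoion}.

Character polarity is set by the outgroup: the derived state is whichever differs from the outgroup's state, so for Character 1, Character 5 the derived state is 'no', and for the remaining characters it is 'yes'.
Character 1: derived state 'no' in Neoion only — an autapomorphy, so it tells us nothing about relationships among taxa.
Character 2 (derived state 'yes') is unique to Aelana (autapomorphy; uninformative for grouping).
Character 3 (derived state 'yes') is shared by Aelana, Neoion, and Theroma — a synapomorphy uniting that clade.
All ingroup taxa share the derived state 'yes' for Character 4; it defines the ingroup but does not resolve relationships within it.
Character 5: derived state 'no' in Aelana and Neoion only — synapomorphy for {Aelana, Neoion}.
Most parsimonious ingroup topology: ((Theroma,(Aelana,Neoion)),Glyptax).
The clade {Aelana, Neoion} is supported by Character 5: its derived state 'no' occurs in exactly those taxa and in no other taxon (including the outgroup).

Character 5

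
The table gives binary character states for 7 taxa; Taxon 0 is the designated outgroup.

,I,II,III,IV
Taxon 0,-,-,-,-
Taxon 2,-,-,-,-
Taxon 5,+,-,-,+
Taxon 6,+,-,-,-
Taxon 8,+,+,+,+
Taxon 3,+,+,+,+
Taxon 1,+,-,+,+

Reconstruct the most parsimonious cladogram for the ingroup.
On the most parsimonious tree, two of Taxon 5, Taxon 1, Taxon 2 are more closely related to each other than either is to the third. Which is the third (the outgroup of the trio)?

Taxon 2

The outgroup has state '-' for every character, so '+' is the derived state throughout.
I: derived state '+' in Taxon 1, Taxon 3, Taxon 5, Taxon 6, and Taxon 8 only — synapomorphy for {Taxon 1, Taxon 3, Taxon 5, Taxon 6, Taxon 8}.
II: derived state '+' in Taxon 3 and Taxon 8 only — synapomorphy for {Taxon 3, Taxon 8}.
III: derived state '+' in Taxon 1, Taxon 3, and Taxon 8 only — synapomorphy for {Taxon 1, Taxon 3, Taxon 8}.
IV: derived state '+' in Taxon 1, Taxon 3, Taxon 5, and Taxon 8 only — synapomorphy for {Taxon 1, Taxon 3, Taxon 5, Taxon 8}.
Most parsimonious ingroup topology: (Taxon 2,((Taxon 5,((Taxon 8,Taxon 3),Taxon 1)),Taxon 6)).
Taxon 5 and Taxon 1 share a more recent common ancestor with each other than either does with Taxon 2, so Taxon 2 is the least closely related of the three.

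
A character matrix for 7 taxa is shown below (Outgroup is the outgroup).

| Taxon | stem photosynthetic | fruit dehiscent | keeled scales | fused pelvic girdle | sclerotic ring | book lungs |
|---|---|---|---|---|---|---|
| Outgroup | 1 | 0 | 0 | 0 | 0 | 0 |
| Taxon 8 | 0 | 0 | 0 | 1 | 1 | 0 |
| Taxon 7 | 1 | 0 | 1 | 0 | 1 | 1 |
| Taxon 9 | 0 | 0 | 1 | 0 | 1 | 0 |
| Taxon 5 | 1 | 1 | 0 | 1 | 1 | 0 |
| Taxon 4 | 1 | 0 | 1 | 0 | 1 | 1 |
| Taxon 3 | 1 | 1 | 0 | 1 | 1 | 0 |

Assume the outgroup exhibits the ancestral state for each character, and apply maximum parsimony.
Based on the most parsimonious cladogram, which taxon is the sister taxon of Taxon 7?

Character polarity is set by the outgroup: the derived state is whichever differs from the outgroup's state, so for stem photosynthetic the derived state is '0', and for the remaining characters it is '1'.
stem photosynthetic groups Taxon 8 and Taxon 9, which is incompatible with the clades supported by the remaining characters; treating it as convergent (homoplasy) costs fewer steps than any alternative tree.
Only Taxon 3 and Taxon 5 show the derived state '1' for fruit dehiscent, supporting them as a clade.
keeled scales (derived state '1') is shared by Taxon 4, Taxon 7, and Taxon 9 — a synapomorphy uniting that clade.
fused pelvic girdle: derived state '1' in Taxon 3, Taxon 5, and Taxon 8 only — synapomorphy for {Taxon 3, Taxon 5, Taxon 8}.
All ingroup taxa share the derived state '1' for sclerotic ring; it defines the ingroup but does not resolve relationships within it.
Only Taxon 4 and Taxon 7 show the derived state '1' for book lungs, supporting them as a clade.
Most parsimonious ingroup topology: ((Taxon 8,(Taxon 5,Taxon 3)),((Taxon 7,Taxon 4),Taxon 9)).
Taxon 7 and Taxon 4 form a cherry on this tree, so they are sister taxa.

Taxon 4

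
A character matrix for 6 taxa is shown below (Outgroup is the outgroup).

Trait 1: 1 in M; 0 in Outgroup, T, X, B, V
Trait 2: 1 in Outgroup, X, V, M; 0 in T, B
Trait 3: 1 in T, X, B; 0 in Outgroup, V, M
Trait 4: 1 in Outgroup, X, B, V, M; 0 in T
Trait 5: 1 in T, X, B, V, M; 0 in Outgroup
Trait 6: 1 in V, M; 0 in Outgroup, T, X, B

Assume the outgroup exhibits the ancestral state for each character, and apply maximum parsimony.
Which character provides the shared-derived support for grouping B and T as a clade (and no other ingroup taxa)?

Trait 2

Character polarity is set by the outgroup: the derived state is whichever differs from the outgroup's state, so for Trait 2, Trait 4 the derived state is '0', and for the remaining characters it is '1'.
Trait 1: derived state '1' in M only — an autapomorphy, so it tells us nothing about relationships among taxa.
Trait 2: derived state '0' in B and T only — synapomorphy for {B, T}.
Only B, T, and X show the derived state '1' for Trait 3, supporting them as a clade.
Trait 4 (derived state '0') is unique to T (autapomorphy; uninformative for grouping).
Trait 5 (derived state '1') is shared by all ingroup taxa — unites the whole ingroup.
Only M and V show the derived state '1' for Trait 6, supporting them as a clade.
Most parsimonious ingroup topology: (((T,B),X),(V,M)).
The clade {B, T} is supported by Trait 2: its derived state '0' occurs in exactly those taxa and in no other taxon (including the outgroup).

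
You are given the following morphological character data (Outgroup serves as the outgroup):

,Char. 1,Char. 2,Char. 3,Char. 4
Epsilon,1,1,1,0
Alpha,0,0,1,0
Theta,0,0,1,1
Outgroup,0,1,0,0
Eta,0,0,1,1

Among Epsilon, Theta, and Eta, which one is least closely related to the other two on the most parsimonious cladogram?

Character polarity is set by the outgroup: the derived state is whichever differs from the outgroup's state, so for Char. 2 the derived state is '0', and for the remaining characters it is '1'.
Char. 1 (derived state '1') is unique to Epsilon (autapomorphy; uninformative for grouping).
Char. 2: derived state '0' in Alpha, Eta, and Theta only — synapomorphy for {Alpha, Eta, Theta}.
Char. 3 (derived state '1') is shared by all ingroup taxa — unites the whole ingroup.
Char. 4: derived state '1' in Eta and Theta only — synapomorphy for {Eta, Theta}.
Most parsimonious ingroup topology: (Epsilon,((Theta,Eta),Alpha)).
Theta and Eta share a more recent common ancestor with each other than either does with Epsilon, so Epsilon is the least closely related of the three.

Epsilon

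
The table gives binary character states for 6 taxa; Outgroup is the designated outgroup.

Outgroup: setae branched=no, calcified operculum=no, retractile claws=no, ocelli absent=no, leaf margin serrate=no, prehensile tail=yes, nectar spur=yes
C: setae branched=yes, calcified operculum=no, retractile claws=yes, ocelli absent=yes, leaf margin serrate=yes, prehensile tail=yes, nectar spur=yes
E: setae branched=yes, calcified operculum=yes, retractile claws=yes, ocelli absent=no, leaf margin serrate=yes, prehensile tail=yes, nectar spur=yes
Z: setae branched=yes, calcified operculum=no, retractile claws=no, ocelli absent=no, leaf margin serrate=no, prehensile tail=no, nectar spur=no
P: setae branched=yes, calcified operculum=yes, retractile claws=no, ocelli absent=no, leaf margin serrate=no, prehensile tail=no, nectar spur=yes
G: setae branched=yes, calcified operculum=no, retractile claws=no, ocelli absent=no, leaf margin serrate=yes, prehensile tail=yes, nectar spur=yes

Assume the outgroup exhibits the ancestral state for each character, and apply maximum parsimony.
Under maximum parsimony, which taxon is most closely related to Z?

P

Character polarity is set by the outgroup: the derived state is whichever differs from the outgroup's state, so for prehensile tail, nectar spur the derived state is 'no', and for the remaining characters it is 'yes'.
setae branched (derived state 'yes') is shared by all ingroup taxa — unites the whole ingroup.
calcified operculum (state 'yes') occurs in E and P but conflicts with the nesting implied by the other characters — most parsimoniously interpreted as homoplasy.
retractile claws (derived state 'yes') is shared by C and E — a synapomorphy uniting that clade.
ocelli absent: derived state 'yes' in C only — an autapomorphy, so it tells us nothing about relationships among taxa.
Only C, E, and G show the derived state 'yes' for leaf margin serrate, supporting them as a clade.
Only P and Z show the derived state 'no' for prehensile tail, supporting them as a clade.
nectar spur (derived state 'no') is unique to Z (autapomorphy; uninformative for grouping).
Most parsimonious ingroup topology: (((C,E),G),(Z,P)).
Z and P form a cherry on this tree, so they are sister taxa.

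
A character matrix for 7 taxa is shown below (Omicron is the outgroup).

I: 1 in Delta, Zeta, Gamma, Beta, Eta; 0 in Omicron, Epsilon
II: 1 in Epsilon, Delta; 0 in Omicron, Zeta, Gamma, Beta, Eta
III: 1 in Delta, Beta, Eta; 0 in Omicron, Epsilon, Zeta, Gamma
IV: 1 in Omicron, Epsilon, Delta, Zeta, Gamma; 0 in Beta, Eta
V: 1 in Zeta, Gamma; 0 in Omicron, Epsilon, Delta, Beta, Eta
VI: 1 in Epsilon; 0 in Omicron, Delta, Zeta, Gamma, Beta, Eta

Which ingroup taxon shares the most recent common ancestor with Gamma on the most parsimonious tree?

Character polarity is set by the outgroup: the derived state is whichever differs from the outgroup's state, so for IV the derived state is '0', and for the remaining characters it is '1'.
I: derived state '1' in Beta, Delta, Eta, Gamma, and Zeta only — synapomorphy for {Beta, Delta, Eta, Gamma, Zeta}.
II (state '1') occurs in Delta and Epsilon but conflicts with the nesting implied by the other characters — most parsimoniously interpreted as homoplasy.
III: derived state '1' in Beta, Delta, and Eta only — synapomorphy for {Beta, Delta, Eta}.
IV (derived state '0') is shared by Beta and Eta — a synapomorphy uniting that clade.
V: derived state '1' in Gamma and Zeta only — synapomorphy for {Gamma, Zeta}.
VI: derived state '1' in Epsilon only — an autapomorphy, so it tells us nothing about relationships among taxa.
Most parsimonious ingroup topology: (Epsilon,((Delta,(Beta,Eta)),(Zeta,Gamma))).
Gamma and Zeta form a cherry on this tree, so they are sister taxa.

Zeta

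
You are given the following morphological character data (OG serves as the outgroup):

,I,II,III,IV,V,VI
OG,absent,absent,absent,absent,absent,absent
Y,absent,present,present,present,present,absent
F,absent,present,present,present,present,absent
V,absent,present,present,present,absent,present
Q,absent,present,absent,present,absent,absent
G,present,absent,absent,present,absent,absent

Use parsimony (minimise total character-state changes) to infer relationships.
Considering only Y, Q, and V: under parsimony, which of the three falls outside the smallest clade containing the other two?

Q

The outgroup has state 'absent' for every character, so 'present' is the derived state throughout.
I (derived state 'present') is unique to G (autapomorphy; uninformative for grouping).
Only F, Q, V, and Y show the derived state 'present' for II, supporting them as a clade.
III (derived state 'present') is shared by F, V, and Y — a synapomorphy uniting that clade.
IV (derived state 'present') is shared by all ingroup taxa — unites the whole ingroup.
V (derived state 'present') is shared by F and Y — a synapomorphy uniting that clade.
VI (derived state 'present') is unique to V (autapomorphy; uninformative for grouping).
Most parsimonious ingroup topology: ((((Y,F),V),Q),G).
Y and V share a more recent common ancestor with each other than either does with Q, so Q is the least closely related of the three.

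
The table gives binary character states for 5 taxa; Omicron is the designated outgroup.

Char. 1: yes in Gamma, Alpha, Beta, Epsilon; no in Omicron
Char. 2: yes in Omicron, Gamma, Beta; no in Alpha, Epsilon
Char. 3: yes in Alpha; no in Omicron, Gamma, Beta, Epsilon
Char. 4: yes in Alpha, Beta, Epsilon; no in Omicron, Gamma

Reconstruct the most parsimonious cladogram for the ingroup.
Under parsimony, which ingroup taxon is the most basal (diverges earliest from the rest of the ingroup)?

Character polarity is set by the outgroup: the derived state is whichever differs from the outgroup's state, so for Char. 2 the derived state is 'no', and for the remaining characters it is 'yes'.
All ingroup taxa share the derived state 'yes' for Char. 1; it defines the ingroup but does not resolve relationships within it.
Char. 2: derived state 'no' in Alpha and Epsilon only — synapomorphy for {Alpha, Epsilon}.
Char. 3 (derived state 'yes') is unique to Alpha (autapomorphy; uninformative for grouping).
Char. 4: derived state 'yes' in Alpha, Beta, and Epsilon only — synapomorphy for {Alpha, Beta, Epsilon}.
Most parsimonious ingroup topology: (Gamma,((Alpha,Epsilon),Beta)).
Gamma is sister to the clade containing all other ingroup taxa, so it is the earliest-diverging (most basal) ingroup lineage.

Gamma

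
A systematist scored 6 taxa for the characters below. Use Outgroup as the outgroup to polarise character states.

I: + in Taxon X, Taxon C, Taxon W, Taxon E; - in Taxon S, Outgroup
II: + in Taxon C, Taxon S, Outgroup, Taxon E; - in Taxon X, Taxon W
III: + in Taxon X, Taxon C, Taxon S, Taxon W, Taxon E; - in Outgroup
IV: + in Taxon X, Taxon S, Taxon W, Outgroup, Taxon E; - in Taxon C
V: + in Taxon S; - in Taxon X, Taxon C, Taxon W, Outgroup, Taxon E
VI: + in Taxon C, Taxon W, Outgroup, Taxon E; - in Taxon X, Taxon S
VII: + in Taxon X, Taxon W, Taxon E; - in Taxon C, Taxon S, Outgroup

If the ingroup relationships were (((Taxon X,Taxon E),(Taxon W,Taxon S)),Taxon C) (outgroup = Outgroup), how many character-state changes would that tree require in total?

Map each character onto (((Taxon X,Taxon E),(Taxon W,Taxon S)),Taxon C) (rooted by Outgroup) and count the minimum state changes it requires (Fitch parsimony):
I: 2; II: 2; III: 1; IV: 1; V: 1; VI: 2; VII: 2.
Total tree length = 11.

11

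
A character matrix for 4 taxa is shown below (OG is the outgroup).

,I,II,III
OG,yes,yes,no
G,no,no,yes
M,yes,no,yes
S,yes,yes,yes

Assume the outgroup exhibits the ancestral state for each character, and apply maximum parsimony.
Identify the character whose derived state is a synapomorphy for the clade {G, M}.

Character polarity is set by the outgroup: the derived state is whichever differs from the outgroup's state, so for I, II the derived state is 'no', and for the remaining characters it is 'yes'.
I: derived state 'no' in G only — an autapomorphy, so it tells us nothing about relationships among taxa.
II: derived state 'no' in G and M only — synapomorphy for {G, M}.
All ingroup taxa share the derived state 'yes' for III; it defines the ingroup but does not resolve relationships within it.
Most parsimonious ingroup topology: (S,(M,G)).
The clade {G, M} is supported by II: its derived state 'no' occurs in exactly those taxa and in no other taxon (including the outgroup).

II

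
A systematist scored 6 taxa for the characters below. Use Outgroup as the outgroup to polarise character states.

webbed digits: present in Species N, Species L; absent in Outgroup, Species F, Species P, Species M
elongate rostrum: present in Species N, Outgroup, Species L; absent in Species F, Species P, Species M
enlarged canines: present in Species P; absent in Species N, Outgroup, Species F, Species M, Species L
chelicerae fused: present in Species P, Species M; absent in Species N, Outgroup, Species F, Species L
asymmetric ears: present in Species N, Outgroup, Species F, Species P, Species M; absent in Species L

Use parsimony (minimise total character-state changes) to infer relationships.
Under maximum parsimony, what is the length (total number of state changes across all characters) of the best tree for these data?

Character polarity is set by the outgroup: the derived state is whichever differs from the outgroup's state, so for elongate rostrum, asymmetric ears the derived state is 'absent', and for the remaining characters it is 'present'.
Only Species L and Species N show the derived state 'present' for webbed digits, supporting them as a clade.
Only Species F, Species M, and Species P show the derived state 'absent' for elongate rostrum, supporting them as a clade.
enlarged canines (derived state 'present') is unique to Species P (autapomorphy; uninformative for grouping).
Only Species M and Species P show the derived state 'present' for chelicerae fused, supporting them as a clade.
asymmetric ears: derived state 'absent' in Species L only — an autapomorphy, so it tells us nothing about relationships among taxa.
Most parsimonious ingroup topology: (((Species M,Species P),Species F),(Species N,Species L)).
Changes per character on this tree: webbed digits: 1; elongate rostrum: 1; enlarged canines: 1; chelicerae fused: 1; asymmetric ears: 1.
Total = 5.

5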